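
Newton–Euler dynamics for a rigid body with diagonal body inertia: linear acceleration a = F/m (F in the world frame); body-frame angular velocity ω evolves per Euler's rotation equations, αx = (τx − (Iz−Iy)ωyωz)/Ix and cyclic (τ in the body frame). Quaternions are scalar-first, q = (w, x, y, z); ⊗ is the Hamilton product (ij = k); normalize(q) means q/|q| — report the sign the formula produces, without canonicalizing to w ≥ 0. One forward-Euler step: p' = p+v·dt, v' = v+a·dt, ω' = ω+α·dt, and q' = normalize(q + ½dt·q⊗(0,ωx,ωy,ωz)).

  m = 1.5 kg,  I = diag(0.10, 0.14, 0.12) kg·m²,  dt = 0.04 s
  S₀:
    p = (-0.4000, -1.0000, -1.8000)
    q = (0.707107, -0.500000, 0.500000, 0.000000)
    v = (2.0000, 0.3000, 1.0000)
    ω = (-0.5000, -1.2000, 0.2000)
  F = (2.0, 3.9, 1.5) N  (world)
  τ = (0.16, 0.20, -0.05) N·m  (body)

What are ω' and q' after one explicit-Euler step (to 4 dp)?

ω' = (-0.4379, -1.1434, 0.1753)
q' = (0.7139, -0.5049, 0.4849, 0.0198)

(τ − ω×Iω)/I = (1.5520, 1.4143, -0.6167)
ω' = ω + α·dt = (-0.4379, -1.1434, 0.1753)
2q̇ = q⊗(0,ω) = (0.3500000, -0.2535535, -0.7485284, 0.9914214)
q + ½dt·q⊗(0,ω), renormalized = (0.7139, -0.5049, 0.4849, 0.0198)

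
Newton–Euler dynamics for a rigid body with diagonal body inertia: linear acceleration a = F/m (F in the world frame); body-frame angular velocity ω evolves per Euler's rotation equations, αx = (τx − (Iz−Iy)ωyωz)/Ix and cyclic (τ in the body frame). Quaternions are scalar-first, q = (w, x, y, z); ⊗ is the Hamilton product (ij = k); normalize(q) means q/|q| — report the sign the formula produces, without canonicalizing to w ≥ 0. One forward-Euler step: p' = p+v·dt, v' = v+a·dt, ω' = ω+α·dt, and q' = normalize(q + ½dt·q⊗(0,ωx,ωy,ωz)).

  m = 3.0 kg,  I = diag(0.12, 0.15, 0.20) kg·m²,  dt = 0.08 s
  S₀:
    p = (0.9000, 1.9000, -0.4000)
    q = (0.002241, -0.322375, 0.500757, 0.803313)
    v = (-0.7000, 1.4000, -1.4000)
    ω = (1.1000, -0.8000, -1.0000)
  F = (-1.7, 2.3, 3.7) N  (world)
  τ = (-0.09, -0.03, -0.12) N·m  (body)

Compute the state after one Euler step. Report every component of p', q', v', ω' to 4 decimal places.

p' = (0.8440, 2.0120, -0.5120)
q' = (0.0644, -0.3159, 0.5219, 0.7897)
v' = (-0.7453, 1.4613, -1.3013)
ω' = (1.0133, -0.8629, -1.0374)

gyro term ω×Iω = (0.0400, 0.0880, -0.0264)
angular accel α = (-1.0833, -0.7867, -0.4680)
new body rate ω' = (1.0133, -0.8629, -1.0374)
2q̇ = q⊗(0,ω) = (1.5585311, 0.1443585, 0.5594765, -0.2951737)
q' = normalize(q + ½dt·q⊗(0,ω)) = (0.0644, -0.3159, 0.5219, 0.7897)
new position p' = (0.8440, 2.0120, -0.5120)
v + (F/m)dt = (-0.7453, 1.4613, -1.3013)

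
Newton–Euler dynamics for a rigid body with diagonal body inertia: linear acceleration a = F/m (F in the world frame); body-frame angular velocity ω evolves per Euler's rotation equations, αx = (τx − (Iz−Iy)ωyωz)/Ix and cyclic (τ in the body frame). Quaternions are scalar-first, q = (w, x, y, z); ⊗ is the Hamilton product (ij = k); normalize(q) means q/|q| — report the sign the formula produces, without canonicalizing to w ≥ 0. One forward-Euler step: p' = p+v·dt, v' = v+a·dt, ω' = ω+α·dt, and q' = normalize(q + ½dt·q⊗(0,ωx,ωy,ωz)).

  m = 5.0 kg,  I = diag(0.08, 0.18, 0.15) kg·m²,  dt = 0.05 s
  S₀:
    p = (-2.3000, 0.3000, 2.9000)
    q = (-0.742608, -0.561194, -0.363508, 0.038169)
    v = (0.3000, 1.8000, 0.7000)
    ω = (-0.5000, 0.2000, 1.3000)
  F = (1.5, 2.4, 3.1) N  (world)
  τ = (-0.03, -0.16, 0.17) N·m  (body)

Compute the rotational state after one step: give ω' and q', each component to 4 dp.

ω' = (-0.5139, 0.1429, 1.3600)
q' = (-0.7486, -0.5636, -0.3492, 0.0067)

precession coupling ω×(Iω) = (-0.0078, 0.0455, -0.0100)
(τ − ω×Iω)/I = (-0.2775, -1.1417, 1.2000)
new body rate ω' = (-0.5139, 0.1429, 1.3600)
q⊗(0,ω) = (-0.2575151, -0.1088902, 0.5619461, -1.2593832)
q + ½dt·q⊗(0,ω), renormalized = (-0.7486, -0.5636, -0.3492, 0.0067)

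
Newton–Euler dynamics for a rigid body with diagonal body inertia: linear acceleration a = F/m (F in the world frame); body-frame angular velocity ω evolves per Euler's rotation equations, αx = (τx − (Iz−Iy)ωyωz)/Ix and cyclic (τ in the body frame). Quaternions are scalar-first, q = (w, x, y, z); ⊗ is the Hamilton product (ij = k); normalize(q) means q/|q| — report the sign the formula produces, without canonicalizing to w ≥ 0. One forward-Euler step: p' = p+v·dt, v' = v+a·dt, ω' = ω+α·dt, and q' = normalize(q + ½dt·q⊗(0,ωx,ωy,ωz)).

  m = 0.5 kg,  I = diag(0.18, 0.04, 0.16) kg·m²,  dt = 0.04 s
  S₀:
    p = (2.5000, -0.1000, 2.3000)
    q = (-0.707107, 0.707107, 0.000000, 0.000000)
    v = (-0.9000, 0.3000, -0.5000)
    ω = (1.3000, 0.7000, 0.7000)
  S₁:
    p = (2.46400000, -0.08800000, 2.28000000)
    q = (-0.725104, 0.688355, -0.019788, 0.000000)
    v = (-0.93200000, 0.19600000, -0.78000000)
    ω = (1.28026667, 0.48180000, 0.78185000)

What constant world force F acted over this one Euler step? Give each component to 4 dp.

F = (-0.4000, -1.3000, -3.5000)

Δv = v₁−v₀ = (-0.03200000, -0.10400000, -0.28000000)
applied force F = (-0.4000, -1.3000, -3.5000)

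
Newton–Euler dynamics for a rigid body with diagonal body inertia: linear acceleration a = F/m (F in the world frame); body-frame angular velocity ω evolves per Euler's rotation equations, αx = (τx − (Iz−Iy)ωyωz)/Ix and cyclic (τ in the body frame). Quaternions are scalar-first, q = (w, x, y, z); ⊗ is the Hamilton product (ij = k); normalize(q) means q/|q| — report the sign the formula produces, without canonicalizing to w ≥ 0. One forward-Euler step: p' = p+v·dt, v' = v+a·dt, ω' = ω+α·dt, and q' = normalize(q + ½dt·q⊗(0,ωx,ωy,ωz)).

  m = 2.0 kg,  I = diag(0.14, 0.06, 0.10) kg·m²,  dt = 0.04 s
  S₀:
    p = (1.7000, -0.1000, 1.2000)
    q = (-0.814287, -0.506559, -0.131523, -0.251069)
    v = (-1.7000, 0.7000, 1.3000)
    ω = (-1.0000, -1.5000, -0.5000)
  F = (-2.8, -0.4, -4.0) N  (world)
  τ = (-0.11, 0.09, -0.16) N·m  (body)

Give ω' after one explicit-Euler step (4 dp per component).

α = I⁻¹(τ − ω×Iω) = (-1.0000, 1.1667, -0.4000)
ω' = ω + α·dt = (-1.0400, -1.4533, -0.5160)

ω' = (-1.0400, -1.4533, -0.5160)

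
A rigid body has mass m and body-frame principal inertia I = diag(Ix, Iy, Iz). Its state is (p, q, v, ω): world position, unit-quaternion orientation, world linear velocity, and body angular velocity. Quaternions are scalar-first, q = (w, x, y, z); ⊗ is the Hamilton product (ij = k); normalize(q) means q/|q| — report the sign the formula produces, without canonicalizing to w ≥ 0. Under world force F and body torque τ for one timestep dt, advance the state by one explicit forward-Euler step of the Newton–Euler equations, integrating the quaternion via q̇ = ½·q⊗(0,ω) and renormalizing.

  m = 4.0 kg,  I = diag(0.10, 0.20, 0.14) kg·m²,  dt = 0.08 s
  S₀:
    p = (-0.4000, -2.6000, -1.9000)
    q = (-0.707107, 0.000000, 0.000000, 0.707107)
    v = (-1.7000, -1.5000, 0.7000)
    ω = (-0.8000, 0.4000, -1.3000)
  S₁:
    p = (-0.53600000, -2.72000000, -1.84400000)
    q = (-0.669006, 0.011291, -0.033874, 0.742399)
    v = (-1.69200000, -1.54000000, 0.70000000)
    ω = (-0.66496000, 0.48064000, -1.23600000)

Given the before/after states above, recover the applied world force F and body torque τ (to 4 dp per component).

F = (0.4000, -2.0000, 0.0000)
τ = (0.2000, 0.1600, 0.0800)

v₁ − v₀ = (0.00800000, -0.04000000, 0.00000000)
applied force F = (0.4000, -2.0000, 0.0000)
rate change Δω = (0.13504000, 0.08064000, 0.06400000)
I·α + gyro = (0.2000, 0.1600, 0.0800)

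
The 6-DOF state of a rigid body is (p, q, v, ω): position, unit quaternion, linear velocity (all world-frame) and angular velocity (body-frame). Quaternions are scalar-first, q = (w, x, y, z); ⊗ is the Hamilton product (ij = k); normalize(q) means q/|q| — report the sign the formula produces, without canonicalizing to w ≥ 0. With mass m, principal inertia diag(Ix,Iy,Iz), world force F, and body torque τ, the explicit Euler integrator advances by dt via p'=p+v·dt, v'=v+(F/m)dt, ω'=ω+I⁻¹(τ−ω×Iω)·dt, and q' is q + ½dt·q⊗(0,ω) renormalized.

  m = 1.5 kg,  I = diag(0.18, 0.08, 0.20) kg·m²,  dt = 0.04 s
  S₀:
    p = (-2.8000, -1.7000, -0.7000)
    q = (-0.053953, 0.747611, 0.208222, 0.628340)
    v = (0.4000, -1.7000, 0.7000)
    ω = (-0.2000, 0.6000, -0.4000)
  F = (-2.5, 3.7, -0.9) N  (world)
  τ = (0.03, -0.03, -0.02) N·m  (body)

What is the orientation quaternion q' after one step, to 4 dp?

q' = (-0.0484, 0.7385, 0.2110, 0.6385)

2q̇ = q⊗(0,ω) = (0.2759250, -0.4495022, 0.1410046, 0.5117922)
updated quaternion q' = (-0.0484, 0.7385, 0.2110, 0.6385)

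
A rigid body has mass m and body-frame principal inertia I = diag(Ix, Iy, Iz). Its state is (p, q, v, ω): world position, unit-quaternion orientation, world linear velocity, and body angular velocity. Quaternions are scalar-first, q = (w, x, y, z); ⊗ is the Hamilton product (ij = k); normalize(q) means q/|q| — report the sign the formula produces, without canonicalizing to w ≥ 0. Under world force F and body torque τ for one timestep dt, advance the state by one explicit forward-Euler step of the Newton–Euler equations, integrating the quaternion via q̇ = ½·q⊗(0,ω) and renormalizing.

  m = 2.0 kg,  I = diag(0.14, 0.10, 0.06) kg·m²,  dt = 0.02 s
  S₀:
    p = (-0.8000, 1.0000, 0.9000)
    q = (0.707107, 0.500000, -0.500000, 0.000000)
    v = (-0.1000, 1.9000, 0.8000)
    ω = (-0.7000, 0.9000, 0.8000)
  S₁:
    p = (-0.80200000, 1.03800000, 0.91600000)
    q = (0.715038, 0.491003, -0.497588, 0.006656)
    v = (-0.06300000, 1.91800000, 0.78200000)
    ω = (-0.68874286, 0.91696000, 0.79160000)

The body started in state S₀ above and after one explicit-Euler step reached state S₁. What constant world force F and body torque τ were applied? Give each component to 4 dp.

ω₁ − ω₀ = (0.01125714, 0.01696000, -0.00840000)
I·α + gyro = (0.0500, 0.0400, 0.0000)
Δv = v₁−v₀ = (0.03700000, 0.01800000, -0.01800000)
applied force F = (3.7000, 1.8000, -1.8000)

F = (3.7000, 1.8000, -1.8000)
τ = (0.0500, 0.0400, 0.0000)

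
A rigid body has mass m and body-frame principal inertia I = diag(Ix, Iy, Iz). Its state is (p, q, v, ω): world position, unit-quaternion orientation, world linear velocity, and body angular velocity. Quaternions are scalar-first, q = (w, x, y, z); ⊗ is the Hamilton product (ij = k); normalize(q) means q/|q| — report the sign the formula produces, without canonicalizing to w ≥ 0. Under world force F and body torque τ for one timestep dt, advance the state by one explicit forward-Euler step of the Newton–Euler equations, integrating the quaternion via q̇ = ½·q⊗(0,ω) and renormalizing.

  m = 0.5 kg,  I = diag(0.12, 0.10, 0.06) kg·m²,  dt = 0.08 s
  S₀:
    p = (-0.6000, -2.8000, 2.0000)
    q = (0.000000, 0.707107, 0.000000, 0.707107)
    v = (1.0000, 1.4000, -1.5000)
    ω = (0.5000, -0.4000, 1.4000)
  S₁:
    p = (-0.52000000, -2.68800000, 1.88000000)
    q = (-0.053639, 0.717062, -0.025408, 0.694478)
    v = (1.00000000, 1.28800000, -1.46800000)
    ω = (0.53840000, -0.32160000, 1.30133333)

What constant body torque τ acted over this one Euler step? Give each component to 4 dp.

ω₁ − ω₀ = (0.03840000, 0.07840000, -0.09866667)
ω₀×(Iω₀) = (0.0224, 0.0420, 0.0040)
τ = I·(Δω/dt) + ω₀×(Iω₀) = (0.0800, 0.1400, -0.0700)

τ = (0.0800, 0.1400, -0.0700)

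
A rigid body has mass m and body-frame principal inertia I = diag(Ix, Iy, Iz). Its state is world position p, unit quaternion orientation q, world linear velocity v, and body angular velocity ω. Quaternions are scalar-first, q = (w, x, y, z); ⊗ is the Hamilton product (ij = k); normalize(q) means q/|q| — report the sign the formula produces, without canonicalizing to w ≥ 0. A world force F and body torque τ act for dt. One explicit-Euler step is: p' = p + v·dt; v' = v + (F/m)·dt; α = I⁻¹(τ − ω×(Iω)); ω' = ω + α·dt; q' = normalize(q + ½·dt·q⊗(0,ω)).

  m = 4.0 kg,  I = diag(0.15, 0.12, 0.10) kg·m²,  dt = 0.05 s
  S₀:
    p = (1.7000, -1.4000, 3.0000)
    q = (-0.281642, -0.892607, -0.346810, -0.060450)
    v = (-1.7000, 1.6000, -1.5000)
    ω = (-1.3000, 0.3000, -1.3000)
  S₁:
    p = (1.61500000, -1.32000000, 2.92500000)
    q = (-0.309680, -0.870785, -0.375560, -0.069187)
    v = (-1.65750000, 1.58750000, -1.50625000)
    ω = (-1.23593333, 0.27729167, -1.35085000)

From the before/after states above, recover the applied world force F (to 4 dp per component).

F = (3.4000, -1.0000, -0.5000)

Δv = v₁−v₀ = (0.04250000, -0.01250000, -0.00625000)
applied force F = (3.4000, -1.0000, -0.5000)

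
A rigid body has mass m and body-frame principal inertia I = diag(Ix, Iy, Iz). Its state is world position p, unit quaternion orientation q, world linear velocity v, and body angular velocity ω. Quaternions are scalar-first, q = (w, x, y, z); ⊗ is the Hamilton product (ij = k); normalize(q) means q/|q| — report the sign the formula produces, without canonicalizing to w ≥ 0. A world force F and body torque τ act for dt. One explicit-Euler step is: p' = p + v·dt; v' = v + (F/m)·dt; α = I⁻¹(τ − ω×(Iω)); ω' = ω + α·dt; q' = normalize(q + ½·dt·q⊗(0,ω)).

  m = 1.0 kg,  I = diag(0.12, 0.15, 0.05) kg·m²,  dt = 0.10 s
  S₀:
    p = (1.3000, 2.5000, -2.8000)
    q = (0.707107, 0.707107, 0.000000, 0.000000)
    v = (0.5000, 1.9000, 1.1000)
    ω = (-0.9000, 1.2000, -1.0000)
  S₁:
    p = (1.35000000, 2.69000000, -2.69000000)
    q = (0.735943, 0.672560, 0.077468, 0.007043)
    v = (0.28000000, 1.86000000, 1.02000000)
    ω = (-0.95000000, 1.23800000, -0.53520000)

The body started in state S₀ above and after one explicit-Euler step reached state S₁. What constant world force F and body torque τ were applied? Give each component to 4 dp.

velocity change Δv = (-0.22000000, -0.04000000, -0.08000000)
applied force F = (-2.2000, -0.4000, -0.8000)
Δω = ω₁−ω₀ = (-0.05000000, 0.03800000, 0.46480000)
ω₀×(Iω₀) = (0.1200, 0.0630, -0.0324)
τ = I·(Δω/dt) + ω₀×(Iω₀) = (0.0600, 0.1200, 0.2000)

F = (-2.2000, -0.4000, -0.8000)
τ = (0.0600, 0.1200, 0.2000)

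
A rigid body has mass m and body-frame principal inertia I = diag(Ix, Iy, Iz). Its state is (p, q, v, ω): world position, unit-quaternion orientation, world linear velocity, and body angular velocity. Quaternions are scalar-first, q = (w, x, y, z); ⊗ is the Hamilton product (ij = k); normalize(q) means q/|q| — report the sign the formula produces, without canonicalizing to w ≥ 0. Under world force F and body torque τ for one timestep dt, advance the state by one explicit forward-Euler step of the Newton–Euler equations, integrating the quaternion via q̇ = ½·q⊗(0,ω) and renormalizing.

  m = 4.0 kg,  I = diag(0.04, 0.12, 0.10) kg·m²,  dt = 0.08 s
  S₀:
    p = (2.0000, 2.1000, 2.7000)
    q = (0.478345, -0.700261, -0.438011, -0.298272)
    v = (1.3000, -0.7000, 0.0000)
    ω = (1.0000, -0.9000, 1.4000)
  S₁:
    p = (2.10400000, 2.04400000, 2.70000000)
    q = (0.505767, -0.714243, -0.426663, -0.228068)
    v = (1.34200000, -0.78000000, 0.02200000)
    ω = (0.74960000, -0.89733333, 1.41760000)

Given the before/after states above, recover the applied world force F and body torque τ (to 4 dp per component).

Δω = ω₁−ω₀ = (-0.25040000, 0.00266667, 0.01760000)
precession coupling = (0.0252, -0.0840, -0.0720)
applied torque τ = (-0.1000, -0.0800, -0.0500)
velocity change Δv = (0.04200000, -0.08000000, 0.02200000)
F = m·Δv/dt = (2.1000, -4.0000, 1.1000)

F = (2.1000, -4.0000, 1.1000)
τ = (-0.1000, -0.0800, -0.0500)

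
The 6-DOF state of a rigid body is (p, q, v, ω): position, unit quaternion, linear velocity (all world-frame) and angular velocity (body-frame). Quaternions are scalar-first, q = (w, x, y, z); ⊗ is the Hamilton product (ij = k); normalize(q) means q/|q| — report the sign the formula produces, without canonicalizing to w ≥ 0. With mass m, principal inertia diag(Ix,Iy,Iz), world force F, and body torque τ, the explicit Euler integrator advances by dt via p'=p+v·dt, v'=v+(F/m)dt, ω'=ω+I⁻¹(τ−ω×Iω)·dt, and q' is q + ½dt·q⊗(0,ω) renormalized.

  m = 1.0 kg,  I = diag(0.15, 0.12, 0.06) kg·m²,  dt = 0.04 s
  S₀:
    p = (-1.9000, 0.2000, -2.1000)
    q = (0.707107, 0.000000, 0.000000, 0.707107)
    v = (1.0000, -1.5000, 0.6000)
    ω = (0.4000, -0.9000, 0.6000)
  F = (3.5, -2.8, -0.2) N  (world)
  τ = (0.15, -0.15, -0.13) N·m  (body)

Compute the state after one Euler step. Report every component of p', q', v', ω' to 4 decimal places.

α = I⁻¹(τ − ω×Iω) = (0.7840, -1.4300, -2.3467)
ω' = ω + α·dt = (0.4314, -0.9572, 0.5061)
Hamilton product q⊗(0,ω) = (-0.4242642, 0.9192391, -0.3535535, 0.4242642)
q' = normalize(q + ½dt·q⊗(0,ω)) = (0.6984, 0.0184, -0.0071, 0.7154)
p + v·dt = (-1.8600, 0.1400, -2.0760)
new velocity v' = (1.1400, -1.6120, 0.5920)

p' = (-1.8600, 0.1400, -2.0760)
q' = (0.6984, 0.0184, -0.0071, 0.7154)
v' = (1.1400, -1.6120, 0.5920)
ω' = (0.4314, -0.9572, 0.5061)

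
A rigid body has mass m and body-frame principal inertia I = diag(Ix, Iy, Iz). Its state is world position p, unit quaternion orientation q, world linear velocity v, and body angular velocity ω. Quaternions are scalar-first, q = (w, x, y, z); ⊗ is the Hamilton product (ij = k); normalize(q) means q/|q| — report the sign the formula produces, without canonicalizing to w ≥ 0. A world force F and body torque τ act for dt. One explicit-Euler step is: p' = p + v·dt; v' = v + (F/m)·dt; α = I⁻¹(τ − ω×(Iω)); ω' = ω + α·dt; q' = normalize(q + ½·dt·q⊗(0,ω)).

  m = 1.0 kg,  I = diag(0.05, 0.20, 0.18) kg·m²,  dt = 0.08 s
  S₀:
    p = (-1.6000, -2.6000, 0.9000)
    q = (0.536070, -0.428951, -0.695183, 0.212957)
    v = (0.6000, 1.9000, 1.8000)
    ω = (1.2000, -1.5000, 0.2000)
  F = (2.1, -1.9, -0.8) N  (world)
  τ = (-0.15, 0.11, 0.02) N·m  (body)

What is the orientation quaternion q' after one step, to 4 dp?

Hamilton product q⊗(0,ω) = (-0.5706247, 0.8236829, -0.4627664, 1.5848601)
q' = normalize(q + ½dt·q⊗(0,ω)) = (0.5117, -0.3948, -0.7116, 0.2755)

q' = (0.5117, -0.3948, -0.7116, 0.2755)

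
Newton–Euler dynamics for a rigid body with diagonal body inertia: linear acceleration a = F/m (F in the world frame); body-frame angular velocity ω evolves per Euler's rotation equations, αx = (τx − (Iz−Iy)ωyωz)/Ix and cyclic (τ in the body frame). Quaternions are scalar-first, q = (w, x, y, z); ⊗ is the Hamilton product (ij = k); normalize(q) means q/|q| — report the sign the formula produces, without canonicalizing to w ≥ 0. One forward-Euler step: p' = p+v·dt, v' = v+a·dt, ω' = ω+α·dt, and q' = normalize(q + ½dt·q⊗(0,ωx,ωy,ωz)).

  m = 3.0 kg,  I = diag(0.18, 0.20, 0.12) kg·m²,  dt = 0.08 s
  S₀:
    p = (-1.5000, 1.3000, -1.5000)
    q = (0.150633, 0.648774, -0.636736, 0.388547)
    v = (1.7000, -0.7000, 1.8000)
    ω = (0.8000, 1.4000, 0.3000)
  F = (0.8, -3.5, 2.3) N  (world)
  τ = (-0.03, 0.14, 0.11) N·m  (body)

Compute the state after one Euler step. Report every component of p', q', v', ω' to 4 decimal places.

p' = (-1.3640, 1.2440, -1.3560)
q' = (0.1605, 0.6229, -0.6223, 0.4461)
v' = (1.7213, -0.7933, 1.8613)
ω' = (0.8016, 1.4502, 0.3584)

linear accel F/m = (0.2667, -1.1667, 0.7667)
p' = p + v·dt = (-1.3640, 1.2440, -1.3560)
new velocity v' = (1.7213, -0.7933, 1.8613)
(τ − ω×Iω)/I = (0.0200, 0.6280, 0.7300)
ω + α·dt = (0.8016, 1.4502, 0.3584)
Hamilton product q⊗(0,ω) = (0.2558471, -0.6144802, 0.3270916, 1.4628623)
q' = normalize(q + ½dt·q⊗(0,ω)) = (0.1605, 0.6229, -0.6223, 0.4461)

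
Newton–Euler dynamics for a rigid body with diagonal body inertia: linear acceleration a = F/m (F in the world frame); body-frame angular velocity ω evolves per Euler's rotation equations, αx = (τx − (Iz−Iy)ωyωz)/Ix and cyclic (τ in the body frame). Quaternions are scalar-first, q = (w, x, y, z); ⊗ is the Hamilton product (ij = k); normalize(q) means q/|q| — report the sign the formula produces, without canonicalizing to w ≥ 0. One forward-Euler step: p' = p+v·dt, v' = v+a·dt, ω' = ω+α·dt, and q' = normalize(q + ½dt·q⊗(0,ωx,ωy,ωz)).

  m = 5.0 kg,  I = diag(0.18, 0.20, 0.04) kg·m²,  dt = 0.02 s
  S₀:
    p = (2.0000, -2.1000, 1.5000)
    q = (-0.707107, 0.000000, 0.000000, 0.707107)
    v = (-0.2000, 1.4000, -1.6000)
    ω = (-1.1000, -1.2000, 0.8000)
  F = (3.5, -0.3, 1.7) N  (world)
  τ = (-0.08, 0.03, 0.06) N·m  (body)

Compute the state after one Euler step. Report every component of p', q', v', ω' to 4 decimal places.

p' = (1.9960, -2.0720, 1.4680)
q' = (-0.7126, 0.0163, 0.0007, 0.7013)
v' = (-0.1860, 1.3988, -1.5932)
ω' = (-1.1260, -1.1847, 0.8168)

p' = p + v·dt = (1.9960, -2.0720, 1.4680)
v' = v + a·dt = (-0.1860, 1.3988, -1.5932)
gyro term ω×Iω = (0.1536, -0.1232, 0.0264)
α = I⁻¹(τ − ω×Iω) = (-1.2978, 0.7660, 0.8400)
new body rate ω' = (-1.1260, -1.1847, 0.8168)
2q̇ = q⊗(0,ω) = (-0.5656856, 1.6263461, 0.0707107, -0.5656856)
updated quaternion q' = (-0.7126, 0.0163, 0.0007, 0.7013)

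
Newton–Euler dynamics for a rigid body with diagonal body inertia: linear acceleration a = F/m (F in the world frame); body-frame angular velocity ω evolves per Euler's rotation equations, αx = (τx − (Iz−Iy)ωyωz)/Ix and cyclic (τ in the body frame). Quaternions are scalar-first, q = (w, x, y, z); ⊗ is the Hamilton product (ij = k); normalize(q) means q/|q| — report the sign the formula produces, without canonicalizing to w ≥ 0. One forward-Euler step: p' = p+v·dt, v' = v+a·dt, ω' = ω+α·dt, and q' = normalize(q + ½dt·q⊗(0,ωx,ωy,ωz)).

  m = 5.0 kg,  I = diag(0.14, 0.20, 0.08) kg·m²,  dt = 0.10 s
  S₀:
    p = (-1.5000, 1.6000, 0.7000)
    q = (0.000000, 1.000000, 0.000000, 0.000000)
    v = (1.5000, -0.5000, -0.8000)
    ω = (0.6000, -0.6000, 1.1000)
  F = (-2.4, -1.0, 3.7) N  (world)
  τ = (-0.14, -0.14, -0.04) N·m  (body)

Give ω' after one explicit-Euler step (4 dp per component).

ω' = (0.4434, -0.6898, 1.0770)

angular accel α = (-1.5657, -0.8980, -0.2300)
ω' = ω + α·dt = (0.4434, -0.6898, 1.0770)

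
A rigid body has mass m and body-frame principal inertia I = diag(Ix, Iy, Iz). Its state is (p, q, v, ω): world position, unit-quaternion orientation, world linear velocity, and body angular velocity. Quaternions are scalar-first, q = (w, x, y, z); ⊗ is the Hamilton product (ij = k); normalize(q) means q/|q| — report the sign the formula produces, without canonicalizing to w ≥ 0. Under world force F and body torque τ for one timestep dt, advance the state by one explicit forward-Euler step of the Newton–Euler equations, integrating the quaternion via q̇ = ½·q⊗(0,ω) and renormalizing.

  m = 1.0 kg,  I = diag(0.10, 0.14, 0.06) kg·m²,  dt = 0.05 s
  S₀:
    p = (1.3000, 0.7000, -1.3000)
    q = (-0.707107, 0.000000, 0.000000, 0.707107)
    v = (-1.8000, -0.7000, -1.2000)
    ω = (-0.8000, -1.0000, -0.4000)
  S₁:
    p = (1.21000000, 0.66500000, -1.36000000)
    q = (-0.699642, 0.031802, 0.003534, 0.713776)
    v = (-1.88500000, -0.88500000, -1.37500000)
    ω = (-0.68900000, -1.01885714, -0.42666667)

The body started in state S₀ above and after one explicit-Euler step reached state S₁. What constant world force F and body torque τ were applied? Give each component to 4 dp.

velocity change Δv = (-0.08500000, -0.18500000, -0.17500000)
F = m·Δv/dt = (-1.7000, -3.7000, -3.5000)
Δω = ω₁−ω₀ = (0.11100000, -0.01885714, -0.02666667)
gyro term ω₀×Iω₀ = (-0.0320, 0.0128, 0.0320)
I·α + gyro = (0.1900, -0.0400, 0.0000)

F = (-1.7000, -3.7000, -3.5000)
τ = (0.1900, -0.0400, 0.0000)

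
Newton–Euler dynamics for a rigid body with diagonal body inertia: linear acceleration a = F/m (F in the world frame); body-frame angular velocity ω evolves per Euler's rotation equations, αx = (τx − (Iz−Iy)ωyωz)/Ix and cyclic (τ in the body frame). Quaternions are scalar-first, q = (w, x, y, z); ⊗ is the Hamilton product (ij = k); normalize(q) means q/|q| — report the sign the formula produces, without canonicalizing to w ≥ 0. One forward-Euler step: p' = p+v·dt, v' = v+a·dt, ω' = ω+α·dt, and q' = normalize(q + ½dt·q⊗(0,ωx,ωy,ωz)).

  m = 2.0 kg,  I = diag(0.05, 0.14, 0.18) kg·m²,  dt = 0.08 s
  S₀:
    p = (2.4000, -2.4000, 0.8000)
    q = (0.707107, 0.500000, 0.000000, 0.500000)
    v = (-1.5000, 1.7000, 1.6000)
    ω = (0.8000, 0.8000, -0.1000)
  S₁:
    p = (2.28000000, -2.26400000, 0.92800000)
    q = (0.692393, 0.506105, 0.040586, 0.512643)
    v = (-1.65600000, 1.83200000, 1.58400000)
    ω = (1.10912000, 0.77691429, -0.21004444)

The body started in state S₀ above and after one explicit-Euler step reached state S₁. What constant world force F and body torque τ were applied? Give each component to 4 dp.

F = (-3.9000, 3.3000, -0.4000)
τ = (0.1900, -0.0300, -0.1900)

v₁ − v₀ = (-0.15600000, 0.13200000, -0.01600000)
applied force F = (-3.9000, 3.3000, -0.4000)
Δω = ω₁−ω₀ = (0.30912000, -0.02308571, -0.11004444)
precession coupling = (-0.0032, 0.0104, 0.0576)
τ = I·(Δω/dt) + ω₀×(Iω₀) = (0.1900, -0.0300, -0.1900)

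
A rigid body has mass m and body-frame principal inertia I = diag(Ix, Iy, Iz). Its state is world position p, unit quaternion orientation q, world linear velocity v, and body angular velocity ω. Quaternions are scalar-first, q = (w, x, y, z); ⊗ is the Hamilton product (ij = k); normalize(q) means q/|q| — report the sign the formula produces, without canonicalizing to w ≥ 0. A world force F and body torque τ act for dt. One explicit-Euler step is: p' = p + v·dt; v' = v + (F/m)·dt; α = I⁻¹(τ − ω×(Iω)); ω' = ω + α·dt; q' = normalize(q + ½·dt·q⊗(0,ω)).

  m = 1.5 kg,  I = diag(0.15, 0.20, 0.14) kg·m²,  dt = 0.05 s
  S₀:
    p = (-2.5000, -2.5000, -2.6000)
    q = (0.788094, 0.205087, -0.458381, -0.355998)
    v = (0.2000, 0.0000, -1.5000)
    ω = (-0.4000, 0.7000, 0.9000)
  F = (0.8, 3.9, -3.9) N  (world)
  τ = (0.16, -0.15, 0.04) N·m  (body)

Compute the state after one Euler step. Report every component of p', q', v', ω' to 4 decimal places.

p' = (-2.4900, -2.5000, -2.6750)
q' = (0.8058, 0.1930, -0.4454, -0.3391)
v' = (0.2267, 0.1300, -1.6300)
ω' = (-0.3341, 0.6634, 0.9193)

ω×(Iω) gyroscopic = (-0.0378, -0.0036, -0.0140)
(τ − ω×Iω)/I = (1.3187, -0.7320, 0.3857)
ω + α·dt = (-0.3341, 0.6634, 0.9193)
q⊗(0,ω) = (0.7232997, -0.4785819, 0.5094867, 0.6694931)
q + ½dt·q⊗(0,ω), renormalized = (0.8058, 0.1930, -0.4454, -0.3391)
a = (0.5333, 2.6000, -2.6000)
p' = p + v·dt = (-2.4900, -2.5000, -2.6750)
v' = v + a·dt = (0.2267, 0.1300, -1.6300)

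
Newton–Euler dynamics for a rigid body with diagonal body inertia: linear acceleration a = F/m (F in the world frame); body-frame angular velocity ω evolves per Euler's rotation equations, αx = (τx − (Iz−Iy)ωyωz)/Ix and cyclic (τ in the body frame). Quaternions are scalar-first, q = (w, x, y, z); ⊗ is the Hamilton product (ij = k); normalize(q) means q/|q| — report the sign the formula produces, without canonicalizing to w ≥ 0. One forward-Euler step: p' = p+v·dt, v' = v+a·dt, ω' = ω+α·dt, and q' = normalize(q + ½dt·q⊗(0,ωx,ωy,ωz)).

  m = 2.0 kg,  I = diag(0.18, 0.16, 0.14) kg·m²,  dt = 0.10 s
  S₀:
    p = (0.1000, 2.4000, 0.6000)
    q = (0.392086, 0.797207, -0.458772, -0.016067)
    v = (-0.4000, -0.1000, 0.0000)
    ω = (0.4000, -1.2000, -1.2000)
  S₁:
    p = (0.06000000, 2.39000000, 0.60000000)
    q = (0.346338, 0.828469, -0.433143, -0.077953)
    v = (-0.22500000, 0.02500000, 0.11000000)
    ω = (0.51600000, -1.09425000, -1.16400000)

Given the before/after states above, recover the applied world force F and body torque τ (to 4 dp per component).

v₁ − v₀ = (0.17500000, 0.12500000, 0.11000000)
F = m·Δv/dt = (3.5000, 2.5000, 2.2000)
ω₁ − ω₀ = (0.11600000, 0.10575000, 0.03600000)
τ = I·(Δω/dt) + ω₀×(Iω₀) = (0.1800, 0.1500, 0.0600)

F = (3.5000, 2.5000, 2.2000)
τ = (0.1800, 0.1500, 0.0600)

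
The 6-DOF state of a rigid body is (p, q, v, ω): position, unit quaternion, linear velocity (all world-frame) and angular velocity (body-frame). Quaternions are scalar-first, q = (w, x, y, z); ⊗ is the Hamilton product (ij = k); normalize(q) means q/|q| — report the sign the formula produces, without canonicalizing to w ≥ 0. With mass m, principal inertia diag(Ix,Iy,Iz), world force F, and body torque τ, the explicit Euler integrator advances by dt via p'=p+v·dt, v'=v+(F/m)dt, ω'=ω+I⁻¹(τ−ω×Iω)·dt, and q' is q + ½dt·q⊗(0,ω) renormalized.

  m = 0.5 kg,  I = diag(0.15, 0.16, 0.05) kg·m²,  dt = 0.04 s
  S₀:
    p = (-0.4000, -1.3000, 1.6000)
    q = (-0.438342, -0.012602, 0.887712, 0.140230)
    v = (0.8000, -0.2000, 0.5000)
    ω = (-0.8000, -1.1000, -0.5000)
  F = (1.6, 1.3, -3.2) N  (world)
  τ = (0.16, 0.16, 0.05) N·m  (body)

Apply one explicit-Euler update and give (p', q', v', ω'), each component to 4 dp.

p' = (-0.3680, -1.3080, 1.6200)
q' = (-0.4174, -0.0114, 0.8946, 0.1590)
v' = (0.9280, -0.0960, 0.2440)
ω' = (-0.7412, -1.0700, -0.4670)

p + v·dt = (-0.3680, -1.3080, 1.6200)
new velocity v' = (0.9280, -0.0960, 0.2440)
ω×(Iω) gyroscopic = (-0.0605, 0.0400, 0.0088)
(τ − ω×Iω)/I = (1.4700, 0.7500, 0.8240)
ω + α·dt = (-0.7412, -1.0700, -0.4670)
2q̇ = q⊗(0,ω) = (1.0365166, 0.0610706, 0.3636912, 0.9432028)
updated quaternion q' = (-0.4174, -0.0114, 0.8946, 0.1590)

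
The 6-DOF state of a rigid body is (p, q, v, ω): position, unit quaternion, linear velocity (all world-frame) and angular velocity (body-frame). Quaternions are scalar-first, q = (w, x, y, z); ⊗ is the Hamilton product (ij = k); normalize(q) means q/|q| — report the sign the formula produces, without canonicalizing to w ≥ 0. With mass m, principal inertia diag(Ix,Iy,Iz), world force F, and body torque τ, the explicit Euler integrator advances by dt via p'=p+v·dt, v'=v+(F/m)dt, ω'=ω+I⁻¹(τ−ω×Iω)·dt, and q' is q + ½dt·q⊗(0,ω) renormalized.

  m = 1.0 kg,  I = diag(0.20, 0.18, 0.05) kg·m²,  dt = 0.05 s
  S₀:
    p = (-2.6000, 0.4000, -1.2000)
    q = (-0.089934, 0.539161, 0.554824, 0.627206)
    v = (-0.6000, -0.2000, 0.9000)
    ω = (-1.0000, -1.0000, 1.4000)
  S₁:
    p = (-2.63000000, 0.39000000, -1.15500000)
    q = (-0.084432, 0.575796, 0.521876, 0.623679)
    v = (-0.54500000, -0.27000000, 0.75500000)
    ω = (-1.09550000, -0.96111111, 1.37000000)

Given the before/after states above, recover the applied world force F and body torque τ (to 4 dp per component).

rate change Δω = (-0.09550000, 0.03888889, -0.03000000)
gyro term ω₀×Iω₀ = (0.1820, -0.2100, -0.0200)
applied torque τ = (-0.2000, -0.0700, -0.0500)
v₁ − v₀ = (0.05500000, -0.07000000, -0.14500000)
F = m·Δv/dt = (1.1000, -1.4000, -2.9000)

F = (1.1000, -1.4000, -2.9000)
τ = (-0.2000, -0.0700, -0.0500)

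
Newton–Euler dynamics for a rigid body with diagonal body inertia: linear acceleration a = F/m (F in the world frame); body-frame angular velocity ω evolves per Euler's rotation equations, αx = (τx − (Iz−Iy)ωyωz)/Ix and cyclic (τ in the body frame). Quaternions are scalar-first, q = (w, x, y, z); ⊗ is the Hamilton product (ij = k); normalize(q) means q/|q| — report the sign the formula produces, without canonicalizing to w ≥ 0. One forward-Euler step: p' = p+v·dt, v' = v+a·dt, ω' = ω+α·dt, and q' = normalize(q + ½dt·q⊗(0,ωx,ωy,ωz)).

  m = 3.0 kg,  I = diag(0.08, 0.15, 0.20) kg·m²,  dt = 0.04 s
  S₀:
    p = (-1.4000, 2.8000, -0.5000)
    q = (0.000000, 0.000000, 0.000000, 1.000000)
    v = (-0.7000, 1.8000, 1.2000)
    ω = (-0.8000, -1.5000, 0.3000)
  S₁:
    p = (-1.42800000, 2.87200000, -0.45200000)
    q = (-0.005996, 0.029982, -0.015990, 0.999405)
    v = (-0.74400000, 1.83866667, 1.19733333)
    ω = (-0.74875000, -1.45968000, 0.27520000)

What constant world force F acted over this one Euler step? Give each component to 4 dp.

Δv = v₁−v₀ = (-0.04400000, 0.03866667, -0.00266667)
applied force F = (-3.3000, 2.9000, -0.2000)

F = (-3.3000, 2.9000, -0.2000)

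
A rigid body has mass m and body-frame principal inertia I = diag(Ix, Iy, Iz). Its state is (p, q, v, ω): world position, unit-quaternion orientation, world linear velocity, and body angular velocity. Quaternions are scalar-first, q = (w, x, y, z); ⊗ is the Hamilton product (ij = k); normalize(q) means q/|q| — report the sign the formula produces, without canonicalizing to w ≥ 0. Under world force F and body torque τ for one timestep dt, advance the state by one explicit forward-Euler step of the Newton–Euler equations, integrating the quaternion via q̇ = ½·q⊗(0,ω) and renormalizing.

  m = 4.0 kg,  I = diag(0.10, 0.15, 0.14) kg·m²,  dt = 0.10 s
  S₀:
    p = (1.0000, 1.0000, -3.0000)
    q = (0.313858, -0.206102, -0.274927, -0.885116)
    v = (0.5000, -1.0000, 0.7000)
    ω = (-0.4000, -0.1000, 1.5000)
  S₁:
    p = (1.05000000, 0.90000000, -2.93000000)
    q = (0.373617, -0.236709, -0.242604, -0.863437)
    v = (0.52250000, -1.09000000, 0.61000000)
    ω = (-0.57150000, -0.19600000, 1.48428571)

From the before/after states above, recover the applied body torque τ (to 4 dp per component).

τ = (-0.1700, -0.1200, -0.0200)

ω₁ − ω₀ = (-0.17150000, -0.09600000, -0.01571429)
precession coupling = (0.0015, 0.0240, 0.0020)
applied torque τ = (-0.1700, -0.1200, -0.0200)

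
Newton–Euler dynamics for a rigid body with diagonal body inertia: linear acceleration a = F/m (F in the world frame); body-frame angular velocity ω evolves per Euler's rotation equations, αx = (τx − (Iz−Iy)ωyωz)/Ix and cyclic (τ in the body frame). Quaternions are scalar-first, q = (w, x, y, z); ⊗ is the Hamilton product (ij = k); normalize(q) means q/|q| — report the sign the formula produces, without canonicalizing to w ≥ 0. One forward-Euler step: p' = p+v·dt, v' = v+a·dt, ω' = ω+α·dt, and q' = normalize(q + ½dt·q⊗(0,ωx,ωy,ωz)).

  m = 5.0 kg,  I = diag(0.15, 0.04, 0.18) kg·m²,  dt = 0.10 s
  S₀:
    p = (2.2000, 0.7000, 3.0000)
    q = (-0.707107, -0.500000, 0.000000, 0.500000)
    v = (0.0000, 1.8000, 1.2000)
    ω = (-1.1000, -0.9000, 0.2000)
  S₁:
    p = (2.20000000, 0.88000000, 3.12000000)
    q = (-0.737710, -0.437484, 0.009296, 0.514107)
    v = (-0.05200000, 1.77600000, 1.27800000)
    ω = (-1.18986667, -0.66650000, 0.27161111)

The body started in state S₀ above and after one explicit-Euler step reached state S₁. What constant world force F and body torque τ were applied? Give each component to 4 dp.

rate change Δω = (-0.08986667, 0.23350000, 0.07161111)
gyro term ω₀×Iω₀ = (-0.0252, 0.0066, -0.1089)
I·α + gyro = (-0.1600, 0.1000, 0.0200)
Δv = v₁−v₀ = (-0.05200000, -0.02400000, 0.07800000)
F = m·Δv/dt = (-2.6000, -1.2000, 3.9000)

F = (-2.6000, -1.2000, 3.9000)
τ = (-0.1600, 0.1000, 0.0200)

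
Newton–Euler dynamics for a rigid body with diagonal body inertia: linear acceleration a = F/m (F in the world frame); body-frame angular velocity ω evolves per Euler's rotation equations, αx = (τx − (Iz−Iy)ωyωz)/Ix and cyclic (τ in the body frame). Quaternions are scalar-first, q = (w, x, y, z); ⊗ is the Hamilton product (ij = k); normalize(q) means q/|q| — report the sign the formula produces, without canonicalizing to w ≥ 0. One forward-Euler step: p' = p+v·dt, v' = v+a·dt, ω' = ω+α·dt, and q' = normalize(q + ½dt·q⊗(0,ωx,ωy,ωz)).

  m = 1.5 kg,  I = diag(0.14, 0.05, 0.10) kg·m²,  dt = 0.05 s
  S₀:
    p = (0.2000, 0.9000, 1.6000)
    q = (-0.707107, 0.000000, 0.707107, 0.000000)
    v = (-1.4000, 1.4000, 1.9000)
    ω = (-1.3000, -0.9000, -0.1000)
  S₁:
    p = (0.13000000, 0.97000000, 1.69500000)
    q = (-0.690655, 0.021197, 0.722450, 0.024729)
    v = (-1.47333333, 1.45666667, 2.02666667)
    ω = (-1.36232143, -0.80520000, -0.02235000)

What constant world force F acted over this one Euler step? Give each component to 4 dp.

F = (-2.2000, 1.7000, 3.8000)

v₁ − v₀ = (-0.07333333, 0.05666667, 0.12666667)
applied force F = (-2.2000, 1.7000, 3.8000)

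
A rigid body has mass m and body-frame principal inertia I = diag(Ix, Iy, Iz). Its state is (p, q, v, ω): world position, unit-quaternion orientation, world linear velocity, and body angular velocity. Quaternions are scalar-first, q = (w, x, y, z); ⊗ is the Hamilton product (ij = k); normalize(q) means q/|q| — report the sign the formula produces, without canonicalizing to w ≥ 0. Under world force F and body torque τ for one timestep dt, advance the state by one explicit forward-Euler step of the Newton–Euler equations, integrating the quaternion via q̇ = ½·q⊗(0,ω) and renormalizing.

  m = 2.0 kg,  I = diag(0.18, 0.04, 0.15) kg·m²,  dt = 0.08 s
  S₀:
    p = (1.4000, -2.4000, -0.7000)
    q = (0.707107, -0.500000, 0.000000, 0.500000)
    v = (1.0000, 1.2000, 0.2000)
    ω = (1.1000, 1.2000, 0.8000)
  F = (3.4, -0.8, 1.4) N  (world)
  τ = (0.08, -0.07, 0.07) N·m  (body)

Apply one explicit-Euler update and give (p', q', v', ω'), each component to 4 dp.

α = I⁻¹(τ − ω×Iω) = (-0.1422, -2.4100, 1.6987)
ω + α·dt = (1.0886, 1.0072, 0.9359)
2q̇ = q⊗(0,ω) = (0.1500000, 0.1778177, 1.7985284, -0.0343144)
q + ½dt·q⊗(0,ω), renormalized = (0.7112, -0.4916, 0.0718, 0.4973)
p' = p + v·dt = (1.4800, -2.3040, -0.6840)
v' = v + a·dt = (1.1360, 1.1680, 0.2560)

p' = (1.4800, -2.3040, -0.6840)
q' = (0.7112, -0.4916, 0.0718, 0.4973)
v' = (1.1360, 1.1680, 0.2560)
ω' = (1.0886, 1.0072, 0.9359)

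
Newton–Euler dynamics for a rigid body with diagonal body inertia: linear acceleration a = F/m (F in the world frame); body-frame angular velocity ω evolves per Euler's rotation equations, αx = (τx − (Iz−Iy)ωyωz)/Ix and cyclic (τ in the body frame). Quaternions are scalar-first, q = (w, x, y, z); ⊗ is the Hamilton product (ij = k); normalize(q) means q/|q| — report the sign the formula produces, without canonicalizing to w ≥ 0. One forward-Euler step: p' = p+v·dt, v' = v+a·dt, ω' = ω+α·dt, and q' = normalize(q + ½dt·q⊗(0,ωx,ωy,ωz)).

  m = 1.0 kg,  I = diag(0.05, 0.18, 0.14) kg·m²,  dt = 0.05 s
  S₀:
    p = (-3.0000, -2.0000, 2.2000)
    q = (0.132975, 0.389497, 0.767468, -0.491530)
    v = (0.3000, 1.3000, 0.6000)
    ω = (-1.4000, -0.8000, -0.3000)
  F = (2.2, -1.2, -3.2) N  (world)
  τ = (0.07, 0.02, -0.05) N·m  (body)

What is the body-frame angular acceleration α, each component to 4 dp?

ω×(Iω) gyroscopic = (-0.0096, -0.0378, 0.1456)
angular accel α = (1.5920, 0.3211, -1.3971)

α = (1.5920, 0.3211, -1.3971)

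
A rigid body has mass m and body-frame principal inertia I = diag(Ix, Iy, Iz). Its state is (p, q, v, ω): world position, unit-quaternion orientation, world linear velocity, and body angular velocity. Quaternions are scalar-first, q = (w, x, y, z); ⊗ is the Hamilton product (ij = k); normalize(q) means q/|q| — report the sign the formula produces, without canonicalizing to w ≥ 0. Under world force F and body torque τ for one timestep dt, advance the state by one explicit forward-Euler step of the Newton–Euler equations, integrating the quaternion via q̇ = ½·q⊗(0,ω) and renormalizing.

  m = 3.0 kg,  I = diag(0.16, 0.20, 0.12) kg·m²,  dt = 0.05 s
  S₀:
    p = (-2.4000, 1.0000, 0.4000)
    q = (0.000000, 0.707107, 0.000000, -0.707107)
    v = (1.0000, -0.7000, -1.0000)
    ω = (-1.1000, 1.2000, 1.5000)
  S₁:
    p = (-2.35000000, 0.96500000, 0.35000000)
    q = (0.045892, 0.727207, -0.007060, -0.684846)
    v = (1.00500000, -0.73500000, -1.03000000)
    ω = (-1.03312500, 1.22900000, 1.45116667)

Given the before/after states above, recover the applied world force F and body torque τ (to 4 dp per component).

F = (0.3000, -2.1000, -1.8000)
τ = (0.0700, 0.0500, -0.1700)

velocity change Δv = (0.00500000, -0.03500000, -0.03000000)
F = m·Δv/dt = (0.3000, -2.1000, -1.8000)
ω₁ − ω₀ = (0.06687500, 0.02900000, -0.04883333)
applied torque τ = (0.0700, 0.0500, -0.1700)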